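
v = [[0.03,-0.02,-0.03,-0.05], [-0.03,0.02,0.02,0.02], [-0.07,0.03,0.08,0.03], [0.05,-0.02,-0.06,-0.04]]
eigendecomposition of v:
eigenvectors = [[-0.08, 0.33, 0.75, 0.79], [0.17, -0.19, 0.51, 0.39], [0.84, 0.82, 0.41, 0.42], [-0.51, -0.42, 0.08, 0.2]]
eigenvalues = [0.07, 0.03, -0.01, -0.01]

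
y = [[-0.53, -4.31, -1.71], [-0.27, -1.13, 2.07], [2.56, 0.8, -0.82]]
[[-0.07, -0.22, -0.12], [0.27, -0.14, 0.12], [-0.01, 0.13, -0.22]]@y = [[-0.21, 0.45, -0.24], [0.2, -0.91, -0.85], [-0.59, -0.28, 0.47]]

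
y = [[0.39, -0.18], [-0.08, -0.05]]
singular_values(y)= [0.43, 0.08]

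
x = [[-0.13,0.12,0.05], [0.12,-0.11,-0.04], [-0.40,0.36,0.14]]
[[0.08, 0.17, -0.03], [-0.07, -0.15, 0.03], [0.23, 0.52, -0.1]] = x@[[1.09, -1.39, 1.20], [1.51, -0.52, 1.14], [0.84, 1.05, -0.19]]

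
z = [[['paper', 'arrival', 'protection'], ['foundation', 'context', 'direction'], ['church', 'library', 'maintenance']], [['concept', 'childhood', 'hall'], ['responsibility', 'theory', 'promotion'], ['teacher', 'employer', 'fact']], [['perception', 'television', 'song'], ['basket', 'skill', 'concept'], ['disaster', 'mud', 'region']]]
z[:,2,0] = ['church', 'teacher', 'disaster']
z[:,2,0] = ['church', 'teacher', 'disaster']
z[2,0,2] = 'song'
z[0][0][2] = 'protection'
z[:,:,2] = [['protection', 'direction', 'maintenance'], ['hall', 'promotion', 'fact'], ['song', 'concept', 'region']]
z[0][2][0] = 'church'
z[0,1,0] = 'foundation'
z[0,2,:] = ['church', 'library', 'maintenance']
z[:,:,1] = [['arrival', 'context', 'library'], ['childhood', 'theory', 'employer'], ['television', 'skill', 'mud']]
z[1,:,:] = [['concept', 'childhood', 'hall'], ['responsibility', 'theory', 'promotion'], ['teacher', 'employer', 'fact']]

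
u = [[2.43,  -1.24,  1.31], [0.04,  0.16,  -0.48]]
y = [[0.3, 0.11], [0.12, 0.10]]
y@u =[[0.73, -0.35, 0.34], [0.30, -0.13, 0.11]]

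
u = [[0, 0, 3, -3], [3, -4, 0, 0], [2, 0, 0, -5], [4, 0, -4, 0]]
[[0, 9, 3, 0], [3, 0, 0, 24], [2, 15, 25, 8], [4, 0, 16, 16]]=u@[[1, 0, 0, 4], [0, 0, 0, -3], [0, 0, -4, 0], [0, -3, -5, 0]]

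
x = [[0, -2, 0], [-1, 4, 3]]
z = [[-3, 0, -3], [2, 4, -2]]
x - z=[[3, -2, 3], [-3, 0, 5]]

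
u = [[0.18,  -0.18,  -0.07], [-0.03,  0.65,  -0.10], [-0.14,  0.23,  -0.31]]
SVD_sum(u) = [[0.03, -0.17, 0.05], [-0.11, 0.61, -0.18], [-0.06, 0.31, -0.09]] + [[-0.02,  -0.03,  -0.08], [0.02,  0.03,  0.09], [-0.05,  -0.08,  -0.23]] + [[0.17, 0.02, -0.04], [0.06, 0.01, -0.02], [-0.03, -0.0, 0.01]]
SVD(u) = [[0.24, 0.29, -0.92],[-0.87, -0.36, -0.34],[-0.44, 0.88, 0.16]] @ diag([0.747837481391137, 0.2786904108658517, 0.1864691832930682]) @ [[0.18, -0.95, 0.27], [-0.22, -0.31, -0.93], [-0.96, -0.10, 0.26]]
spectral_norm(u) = 0.75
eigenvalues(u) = [-0.31, 0.2, 0.63]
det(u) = -0.04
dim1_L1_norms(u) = [0.43, 0.78, 0.68]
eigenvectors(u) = [[-0.18, -0.96, 0.39], [-0.11, -0.01, -0.88], [-0.98, 0.26, -0.27]]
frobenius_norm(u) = 0.82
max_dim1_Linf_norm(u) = 0.65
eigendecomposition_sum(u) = [[-0.02, 0.01, -0.06], [-0.01, 0.01, -0.03], [-0.08, 0.06, -0.30]] + [[0.19, 0.10, -0.04], [0.00, 0.00, -0.0], [-0.05, -0.03, 0.01]] + [[0.01, -0.29, 0.03], [-0.02, 0.64, -0.07], [-0.01, 0.2, -0.02]]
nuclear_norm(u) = 1.21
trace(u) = 0.52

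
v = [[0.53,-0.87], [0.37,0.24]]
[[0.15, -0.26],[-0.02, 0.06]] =v@[[0.04,-0.02], [-0.15,0.29]]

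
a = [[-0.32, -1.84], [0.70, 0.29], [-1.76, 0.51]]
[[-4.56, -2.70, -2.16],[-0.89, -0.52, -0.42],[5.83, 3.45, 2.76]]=a @ [[-2.47, -1.46, -1.17], [2.91, 1.72, 1.38]]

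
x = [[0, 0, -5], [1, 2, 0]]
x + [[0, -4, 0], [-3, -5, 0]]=[[0, -4, -5], [-2, -3, 0]]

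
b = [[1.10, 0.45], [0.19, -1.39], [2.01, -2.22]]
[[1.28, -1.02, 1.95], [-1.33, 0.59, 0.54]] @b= [[5.13, -2.34],[-0.27, -2.62]]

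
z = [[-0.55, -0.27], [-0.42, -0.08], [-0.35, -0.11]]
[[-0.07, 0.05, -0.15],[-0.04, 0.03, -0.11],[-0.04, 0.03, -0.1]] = z @ [[0.08, -0.07, 0.26], [0.09, -0.03, 0.04]]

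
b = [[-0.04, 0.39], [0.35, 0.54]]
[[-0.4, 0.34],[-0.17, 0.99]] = b @ [[0.96,1.26],  [-0.93,1.01]]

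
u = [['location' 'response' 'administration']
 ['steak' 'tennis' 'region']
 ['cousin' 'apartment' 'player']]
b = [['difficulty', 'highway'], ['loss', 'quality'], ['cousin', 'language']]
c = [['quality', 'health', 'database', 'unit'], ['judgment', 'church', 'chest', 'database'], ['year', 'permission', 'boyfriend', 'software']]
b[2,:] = ['cousin', 'language']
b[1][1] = 'quality'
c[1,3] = 'database'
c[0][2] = 'database'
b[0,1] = 'highway'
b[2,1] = 'language'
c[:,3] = ['unit', 'database', 'software']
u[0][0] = 'location'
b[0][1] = 'highway'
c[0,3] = 'unit'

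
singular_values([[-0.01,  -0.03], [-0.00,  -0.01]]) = [0.03, 0.0]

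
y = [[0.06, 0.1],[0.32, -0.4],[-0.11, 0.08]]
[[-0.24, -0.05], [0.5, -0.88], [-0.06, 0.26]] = y @ [[-0.81,  -1.93], [-1.89,  0.65]]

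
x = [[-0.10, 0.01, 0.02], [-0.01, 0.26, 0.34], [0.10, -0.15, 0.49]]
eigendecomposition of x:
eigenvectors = [[(0.98+0j), -0.03-0.01j, -0.03+0.01j], [(0.15+0j), -0.84+0.00j, (-0.84-0j)], [-0.13+0.00j, -0.28-0.47j, -0.28+0.47j]]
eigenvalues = [(-0.1+0j), (0.38+0.19j), (0.38-0.19j)]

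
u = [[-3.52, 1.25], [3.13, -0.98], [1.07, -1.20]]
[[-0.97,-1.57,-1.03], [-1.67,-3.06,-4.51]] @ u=[[-2.60, 1.56], [-8.53, 6.32]]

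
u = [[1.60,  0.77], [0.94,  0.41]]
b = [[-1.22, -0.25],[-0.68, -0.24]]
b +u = [[0.38, 0.52], [0.26, 0.17]]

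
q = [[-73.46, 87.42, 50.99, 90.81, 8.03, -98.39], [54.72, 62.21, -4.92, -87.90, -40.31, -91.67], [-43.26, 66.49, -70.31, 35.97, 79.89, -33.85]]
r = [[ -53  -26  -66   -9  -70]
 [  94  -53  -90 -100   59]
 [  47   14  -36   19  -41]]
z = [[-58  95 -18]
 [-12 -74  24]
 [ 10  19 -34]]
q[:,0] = [-73.46, 54.72, -43.26]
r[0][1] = -26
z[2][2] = -34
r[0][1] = -26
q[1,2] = -4.92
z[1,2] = 24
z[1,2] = 24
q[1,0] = 54.72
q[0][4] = 8.03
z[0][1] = 95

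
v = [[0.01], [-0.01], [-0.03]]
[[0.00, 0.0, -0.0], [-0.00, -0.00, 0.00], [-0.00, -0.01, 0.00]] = v @ [[0.01,0.29,-0.06]]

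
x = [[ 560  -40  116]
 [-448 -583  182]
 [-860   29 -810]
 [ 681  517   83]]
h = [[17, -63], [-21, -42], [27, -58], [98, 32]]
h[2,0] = 27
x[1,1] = -583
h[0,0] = 17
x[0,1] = -40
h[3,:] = [98, 32]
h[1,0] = -21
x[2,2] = -810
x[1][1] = -583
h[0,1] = -63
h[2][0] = 27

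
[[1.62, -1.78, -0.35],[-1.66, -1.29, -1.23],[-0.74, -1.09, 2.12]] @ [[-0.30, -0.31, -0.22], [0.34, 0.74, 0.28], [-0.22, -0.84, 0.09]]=[[-1.01, -1.53, -0.89], [0.33, 0.59, -0.11], [-0.62, -2.36, 0.05]]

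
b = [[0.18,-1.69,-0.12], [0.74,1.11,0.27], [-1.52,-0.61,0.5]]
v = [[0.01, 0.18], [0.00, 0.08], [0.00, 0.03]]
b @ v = [[0.00, -0.11], [0.01, 0.23], [-0.02, -0.31]]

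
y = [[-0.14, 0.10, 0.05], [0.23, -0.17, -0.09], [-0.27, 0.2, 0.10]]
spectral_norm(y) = 0.49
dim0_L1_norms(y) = [0.64, 0.47, 0.24]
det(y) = -0.00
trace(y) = -0.21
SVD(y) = [[-0.36, -0.64, -0.67], [0.61, -0.71, 0.35], [-0.71, -0.28, 0.65]] @ diag([0.49484875867650435, 0.004411309804898154, 0.0022904982270216382]) @ [[0.77, -0.57, -0.29],[0.44, 0.15, 0.88],[0.46, 0.81, -0.37]]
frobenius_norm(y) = 0.49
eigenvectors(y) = [[(0.37+0j), -0.18-0.38j, (-0.18+0.38j)], [(-0.59+0j), (0.14-0.53j), (0.14+0.53j)], [(0.72+0j), (-0.72+0j), (-0.72-0j)]]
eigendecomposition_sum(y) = [[(-0.14-0j), 0.10+0.00j, 0.05+0.00j],[(0.23+0j), (-0.17-0j), -0.09-0.00j],[-0.28-0.00j, (0.2+0j), 0.11+0.00j]] + [[0.00+0.00j, (-0+0j), -0.00-0.00j], [-0.00+0.00j, (-0-0j), (-0-0j)], [-0j, -0.00+0.00j, -0.00+0.00j]] + [[0.00-0.00j,(-0-0j),-0.00+0.00j], [-0.00-0.00j,-0.00+0.00j,(-0+0j)], [0.00+0.00j,-0.00-0.00j,(-0-0j)]]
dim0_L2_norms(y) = [0.38, 0.28, 0.14]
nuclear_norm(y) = 0.50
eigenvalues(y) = [(-0.2+0j), (-0+0j), (-0-0j)]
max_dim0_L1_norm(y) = 0.64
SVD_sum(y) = [[-0.14, 0.10, 0.05], [0.23, -0.17, -0.09], [-0.27, 0.2, 0.10]] + [[-0.0,-0.0,-0.00], [-0.0,-0.00,-0.00], [-0.00,-0.00,-0.0]] + [[-0.0, -0.0, 0.0], [0.00, 0.00, -0.0], [0.00, 0.00, -0.0]]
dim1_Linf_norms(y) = [0.14, 0.23, 0.27]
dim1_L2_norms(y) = [0.18, 0.3, 0.35]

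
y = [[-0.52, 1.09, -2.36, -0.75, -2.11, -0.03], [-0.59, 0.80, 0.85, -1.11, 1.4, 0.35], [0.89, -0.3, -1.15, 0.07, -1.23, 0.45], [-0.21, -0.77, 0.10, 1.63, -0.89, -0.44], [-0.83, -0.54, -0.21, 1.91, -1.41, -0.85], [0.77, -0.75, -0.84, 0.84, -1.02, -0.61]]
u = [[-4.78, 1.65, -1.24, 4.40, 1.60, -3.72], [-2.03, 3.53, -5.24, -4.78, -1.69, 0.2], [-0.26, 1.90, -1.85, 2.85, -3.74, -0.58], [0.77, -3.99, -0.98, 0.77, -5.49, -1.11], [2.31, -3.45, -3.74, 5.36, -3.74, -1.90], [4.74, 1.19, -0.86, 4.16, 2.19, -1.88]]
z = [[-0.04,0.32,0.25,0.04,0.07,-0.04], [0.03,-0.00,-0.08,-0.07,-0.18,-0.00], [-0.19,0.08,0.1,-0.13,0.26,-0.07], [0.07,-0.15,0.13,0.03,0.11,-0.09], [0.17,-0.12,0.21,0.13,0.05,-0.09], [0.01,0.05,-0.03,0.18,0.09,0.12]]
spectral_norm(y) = 4.61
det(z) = 0.00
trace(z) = 0.26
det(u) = 23117.06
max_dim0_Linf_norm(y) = 2.36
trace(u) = -7.95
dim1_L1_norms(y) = [6.86, 5.1, 4.09, 4.04, 5.75, 4.83]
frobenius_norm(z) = 0.77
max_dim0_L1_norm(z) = 0.8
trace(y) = -1.26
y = z @ u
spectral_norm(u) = 11.73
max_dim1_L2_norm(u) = 8.81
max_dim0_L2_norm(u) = 9.85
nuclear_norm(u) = 39.76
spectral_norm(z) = 0.51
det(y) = 0.00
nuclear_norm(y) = 10.50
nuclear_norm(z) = 1.50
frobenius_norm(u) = 18.42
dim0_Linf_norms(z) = [0.19, 0.32, 0.25, 0.18, 0.26, 0.12]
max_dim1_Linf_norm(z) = 0.32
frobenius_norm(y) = 6.05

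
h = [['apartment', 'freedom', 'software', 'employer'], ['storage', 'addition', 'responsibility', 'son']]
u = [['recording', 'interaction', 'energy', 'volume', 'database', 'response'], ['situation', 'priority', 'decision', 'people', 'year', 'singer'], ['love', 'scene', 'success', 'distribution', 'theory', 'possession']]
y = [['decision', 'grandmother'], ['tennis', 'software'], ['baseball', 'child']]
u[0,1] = 'interaction'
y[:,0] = ['decision', 'tennis', 'baseball']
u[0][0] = 'recording'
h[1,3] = 'son'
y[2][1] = 'child'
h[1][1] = 'addition'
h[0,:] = ['apartment', 'freedom', 'software', 'employer']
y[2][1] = 'child'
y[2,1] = 'child'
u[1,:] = ['situation', 'priority', 'decision', 'people', 'year', 'singer']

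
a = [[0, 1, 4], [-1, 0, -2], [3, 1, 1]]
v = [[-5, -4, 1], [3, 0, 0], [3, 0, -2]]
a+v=[[-5, -3, 5], [2, 0, -2], [6, 1, -1]]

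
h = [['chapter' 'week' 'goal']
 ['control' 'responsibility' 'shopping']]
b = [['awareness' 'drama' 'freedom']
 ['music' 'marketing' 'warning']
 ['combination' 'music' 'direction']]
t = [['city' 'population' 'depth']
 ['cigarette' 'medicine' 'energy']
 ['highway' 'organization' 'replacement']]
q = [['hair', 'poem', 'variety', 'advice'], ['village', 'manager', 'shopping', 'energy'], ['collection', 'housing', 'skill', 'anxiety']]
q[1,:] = ['village', 'manager', 'shopping', 'energy']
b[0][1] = 'drama'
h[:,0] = ['chapter', 'control']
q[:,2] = ['variety', 'shopping', 'skill']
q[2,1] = 'housing'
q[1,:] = ['village', 'manager', 'shopping', 'energy']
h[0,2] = 'goal'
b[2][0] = 'combination'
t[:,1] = ['population', 'medicine', 'organization']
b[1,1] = 'marketing'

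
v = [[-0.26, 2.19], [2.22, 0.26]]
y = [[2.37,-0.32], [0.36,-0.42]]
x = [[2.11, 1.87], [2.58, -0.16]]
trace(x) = 1.95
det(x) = -5.16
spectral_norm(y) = 2.43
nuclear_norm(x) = 5.00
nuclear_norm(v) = 4.44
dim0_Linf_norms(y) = [2.37, 0.42]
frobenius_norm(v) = 3.14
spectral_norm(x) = 3.54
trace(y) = 1.95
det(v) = -4.93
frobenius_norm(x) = 3.83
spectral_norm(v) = 2.24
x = y + v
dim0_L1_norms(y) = [2.73, 0.74]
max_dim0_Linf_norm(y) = 2.37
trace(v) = 0.00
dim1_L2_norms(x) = [2.82, 2.58]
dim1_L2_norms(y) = [2.39, 0.55]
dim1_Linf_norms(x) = [2.11, 2.58]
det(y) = -0.88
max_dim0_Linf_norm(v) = 2.22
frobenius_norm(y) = 2.45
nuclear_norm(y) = 2.79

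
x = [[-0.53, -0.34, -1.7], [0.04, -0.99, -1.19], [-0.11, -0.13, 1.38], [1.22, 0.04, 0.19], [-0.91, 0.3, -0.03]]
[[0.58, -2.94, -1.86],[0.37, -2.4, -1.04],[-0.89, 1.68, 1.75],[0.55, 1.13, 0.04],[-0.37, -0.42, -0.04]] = x @ [[0.53, 0.69, -0.14],  [0.33, 0.83, -0.42],  [-0.57, 1.35, 1.22]]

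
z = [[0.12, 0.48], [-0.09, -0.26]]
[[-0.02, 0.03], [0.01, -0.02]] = z@ [[0.05, -0.07], [-0.05, 0.09]]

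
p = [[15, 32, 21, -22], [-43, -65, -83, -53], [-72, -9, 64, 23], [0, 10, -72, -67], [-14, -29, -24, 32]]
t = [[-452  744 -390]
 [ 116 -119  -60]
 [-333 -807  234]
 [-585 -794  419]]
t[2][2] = 234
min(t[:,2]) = -390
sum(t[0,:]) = -98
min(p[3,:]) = -72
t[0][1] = 744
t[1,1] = -119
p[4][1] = -29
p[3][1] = 10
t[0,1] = 744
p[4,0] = -14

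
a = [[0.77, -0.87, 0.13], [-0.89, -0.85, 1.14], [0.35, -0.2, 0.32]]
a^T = [[0.77, -0.89, 0.35],[-0.87, -0.85, -0.2],[0.13, 1.14, 0.32]]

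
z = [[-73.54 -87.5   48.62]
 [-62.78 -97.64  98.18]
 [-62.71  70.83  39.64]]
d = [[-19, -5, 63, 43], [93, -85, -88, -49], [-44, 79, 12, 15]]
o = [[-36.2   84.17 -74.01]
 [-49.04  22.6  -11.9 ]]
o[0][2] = -74.01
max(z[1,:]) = 98.18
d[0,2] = 63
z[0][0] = -73.54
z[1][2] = 98.18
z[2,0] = -62.71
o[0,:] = [-36.2, 84.17, -74.01]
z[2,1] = 70.83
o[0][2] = -74.01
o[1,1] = 22.6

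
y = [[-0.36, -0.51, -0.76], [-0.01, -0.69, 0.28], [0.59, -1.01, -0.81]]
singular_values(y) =[1.63, 0.74, 0.58]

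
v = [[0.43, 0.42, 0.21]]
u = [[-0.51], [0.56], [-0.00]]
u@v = [[-0.22, -0.21, -0.11], [0.24, 0.24, 0.12], [0.0, 0.0, 0.0]]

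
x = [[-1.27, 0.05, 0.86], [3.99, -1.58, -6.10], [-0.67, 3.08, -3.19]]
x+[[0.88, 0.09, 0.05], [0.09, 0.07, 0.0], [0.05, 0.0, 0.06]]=[[-0.39,0.14,0.91], [4.08,-1.51,-6.10], [-0.62,3.08,-3.13]]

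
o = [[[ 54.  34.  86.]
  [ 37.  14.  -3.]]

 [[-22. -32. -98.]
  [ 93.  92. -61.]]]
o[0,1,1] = 14.0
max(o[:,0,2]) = 86.0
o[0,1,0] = 37.0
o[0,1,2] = -3.0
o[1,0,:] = [-22.0, -32.0, -98.0]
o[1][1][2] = -61.0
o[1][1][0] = 93.0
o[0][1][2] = -3.0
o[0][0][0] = 54.0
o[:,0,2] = [86.0, -98.0]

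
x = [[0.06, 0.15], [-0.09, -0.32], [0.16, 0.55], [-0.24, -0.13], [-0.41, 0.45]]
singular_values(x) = [0.81, 0.51]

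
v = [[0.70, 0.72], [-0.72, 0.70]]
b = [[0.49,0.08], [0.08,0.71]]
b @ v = [[0.29, 0.41], [-0.46, 0.55]]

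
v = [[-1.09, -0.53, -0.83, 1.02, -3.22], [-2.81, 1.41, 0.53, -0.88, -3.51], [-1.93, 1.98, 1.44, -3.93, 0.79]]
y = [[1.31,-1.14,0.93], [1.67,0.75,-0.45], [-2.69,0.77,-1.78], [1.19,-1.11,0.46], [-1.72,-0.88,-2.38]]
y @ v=[[-0.02, -0.46, -0.35, -1.32, 0.52], [-3.06, -0.72, -1.64, 2.81, -8.37], [4.2, -1.01, 0.08, 3.57, 4.55], [0.93, -1.28, -0.91, 0.38, 0.43], [8.94, -5.04, -2.47, 8.37, 6.75]]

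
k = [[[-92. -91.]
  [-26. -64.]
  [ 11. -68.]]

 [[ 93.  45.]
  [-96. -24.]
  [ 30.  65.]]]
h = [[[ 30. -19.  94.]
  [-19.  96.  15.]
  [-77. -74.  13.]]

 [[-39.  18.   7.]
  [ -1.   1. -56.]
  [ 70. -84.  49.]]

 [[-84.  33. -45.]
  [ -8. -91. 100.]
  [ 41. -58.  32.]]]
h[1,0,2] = 7.0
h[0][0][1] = -19.0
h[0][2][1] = -74.0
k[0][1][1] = -64.0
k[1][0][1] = 45.0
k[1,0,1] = 45.0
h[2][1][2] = 100.0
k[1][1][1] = -24.0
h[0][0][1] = -19.0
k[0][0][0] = -92.0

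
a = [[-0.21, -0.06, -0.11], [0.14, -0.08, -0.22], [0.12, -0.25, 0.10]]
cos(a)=[[0.99, -0.02, -0.01],  [0.03, 0.97, 0.01],  [0.02, 0.01, 0.97]]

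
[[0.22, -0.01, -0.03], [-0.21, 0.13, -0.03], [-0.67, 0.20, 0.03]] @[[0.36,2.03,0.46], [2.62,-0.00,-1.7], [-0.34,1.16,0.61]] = [[0.06, 0.41, 0.10], [0.28, -0.46, -0.34], [0.27, -1.33, -0.63]]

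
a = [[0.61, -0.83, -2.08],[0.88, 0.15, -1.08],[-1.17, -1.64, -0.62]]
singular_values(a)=[2.75, 2.06, 0.0]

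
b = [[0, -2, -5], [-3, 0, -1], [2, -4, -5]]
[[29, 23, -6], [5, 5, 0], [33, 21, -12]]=b@[[0, 0, 0], [-2, 1, 3], [-5, -5, 0]]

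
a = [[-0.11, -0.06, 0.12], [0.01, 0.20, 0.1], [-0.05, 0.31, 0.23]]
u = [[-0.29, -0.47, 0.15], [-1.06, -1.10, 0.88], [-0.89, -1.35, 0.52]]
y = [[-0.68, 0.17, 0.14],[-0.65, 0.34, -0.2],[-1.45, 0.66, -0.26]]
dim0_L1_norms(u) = [2.24, 2.92, 1.55]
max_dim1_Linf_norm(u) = 1.35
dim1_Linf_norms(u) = [0.47, 1.1, 1.35]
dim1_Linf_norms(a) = [0.12, 0.2, 0.31]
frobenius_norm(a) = 0.48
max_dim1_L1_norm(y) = 2.37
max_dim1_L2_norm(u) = 1.76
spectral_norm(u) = 2.49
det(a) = 0.00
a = y @ u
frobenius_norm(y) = 1.92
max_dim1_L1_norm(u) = 3.04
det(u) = -0.00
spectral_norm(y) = 1.90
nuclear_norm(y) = 2.19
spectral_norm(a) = 0.45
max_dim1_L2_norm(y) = 1.61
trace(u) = -0.87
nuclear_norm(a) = 0.63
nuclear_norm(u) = 2.84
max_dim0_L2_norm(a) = 0.37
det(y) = -0.00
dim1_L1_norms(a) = [0.29, 0.31, 0.59]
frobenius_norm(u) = 2.51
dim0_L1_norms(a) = [0.17, 0.57, 0.45]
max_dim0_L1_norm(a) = 0.57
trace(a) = 0.32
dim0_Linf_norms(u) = [1.06, 1.35, 0.88]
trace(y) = -0.60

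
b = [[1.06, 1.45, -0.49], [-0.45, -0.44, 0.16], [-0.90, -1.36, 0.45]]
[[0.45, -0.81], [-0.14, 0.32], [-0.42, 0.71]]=b @ [[0.00,-0.45], [0.19,0.23], [-0.35,1.37]]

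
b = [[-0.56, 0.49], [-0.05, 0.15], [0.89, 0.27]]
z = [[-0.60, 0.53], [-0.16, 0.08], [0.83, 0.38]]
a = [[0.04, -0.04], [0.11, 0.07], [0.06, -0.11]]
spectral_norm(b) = 1.05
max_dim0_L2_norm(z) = 1.04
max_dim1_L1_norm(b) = 1.16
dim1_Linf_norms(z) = [0.6, 0.16, 0.83]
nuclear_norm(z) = 1.69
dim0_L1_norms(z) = [1.59, 0.99]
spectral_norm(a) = 0.14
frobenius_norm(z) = 1.23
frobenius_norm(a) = 0.19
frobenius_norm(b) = 1.20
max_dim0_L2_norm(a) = 0.14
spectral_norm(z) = 1.04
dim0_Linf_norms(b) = [0.89, 0.49]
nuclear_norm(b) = 1.63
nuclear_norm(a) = 0.27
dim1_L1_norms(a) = [0.08, 0.18, 0.17]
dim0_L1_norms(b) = [1.5, 0.91]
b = z + a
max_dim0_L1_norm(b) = 1.5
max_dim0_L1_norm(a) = 0.22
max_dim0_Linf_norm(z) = 0.83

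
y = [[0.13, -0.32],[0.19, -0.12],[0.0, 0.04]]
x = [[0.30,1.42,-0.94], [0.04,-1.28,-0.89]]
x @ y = [[0.31, -0.3], [-0.24, 0.11]]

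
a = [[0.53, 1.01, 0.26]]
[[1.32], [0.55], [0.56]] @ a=[[0.7,1.33,0.34],[0.29,0.56,0.14],[0.30,0.57,0.15]]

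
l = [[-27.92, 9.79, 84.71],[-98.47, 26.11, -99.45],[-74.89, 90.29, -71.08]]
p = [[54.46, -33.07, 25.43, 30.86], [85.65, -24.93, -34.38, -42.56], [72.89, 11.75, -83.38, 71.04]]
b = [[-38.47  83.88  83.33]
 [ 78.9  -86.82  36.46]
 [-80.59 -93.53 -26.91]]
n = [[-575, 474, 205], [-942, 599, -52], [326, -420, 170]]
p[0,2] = 25.43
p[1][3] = -42.56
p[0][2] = 25.43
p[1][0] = 85.65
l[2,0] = -74.89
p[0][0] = 54.46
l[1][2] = -99.45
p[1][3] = -42.56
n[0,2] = 205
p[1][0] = 85.65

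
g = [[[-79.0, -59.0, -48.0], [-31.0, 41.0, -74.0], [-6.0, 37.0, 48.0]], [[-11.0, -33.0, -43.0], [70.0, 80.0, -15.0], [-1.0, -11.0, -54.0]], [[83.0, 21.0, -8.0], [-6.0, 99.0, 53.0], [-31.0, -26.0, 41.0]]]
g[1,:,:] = [[-11.0, -33.0, -43.0], [70.0, 80.0, -15.0], [-1.0, -11.0, -54.0]]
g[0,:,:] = [[-79.0, -59.0, -48.0], [-31.0, 41.0, -74.0], [-6.0, 37.0, 48.0]]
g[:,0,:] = [[-79.0, -59.0, -48.0], [-11.0, -33.0, -43.0], [83.0, 21.0, -8.0]]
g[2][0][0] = 83.0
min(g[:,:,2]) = -74.0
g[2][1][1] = 99.0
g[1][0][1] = -33.0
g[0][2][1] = 37.0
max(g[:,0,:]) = 83.0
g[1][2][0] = -1.0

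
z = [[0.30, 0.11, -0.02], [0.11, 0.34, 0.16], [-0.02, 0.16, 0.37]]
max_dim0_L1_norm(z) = 0.61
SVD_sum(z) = [[0.04,  0.10,  0.10], [0.1,  0.26,  0.25], [0.10,  0.25,  0.23]] + [[0.22, 0.06, -0.15], [0.06, 0.01, -0.04], [-0.15, -0.04, 0.10]] + [[0.04, -0.05, 0.04], [-0.05, 0.06, -0.05], [0.04, -0.05, 0.04]]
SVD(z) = [[-0.28, 0.81, 0.52], [-0.70, 0.2, -0.68], [-0.66, -0.55, 0.51]] @ diag([0.5327420133807048, 0.34109448575252116, 0.13616350086677387]) @ [[-0.28, -0.70, -0.66], [0.81, 0.20, -0.55], [0.52, -0.68, 0.51]]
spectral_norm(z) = 0.53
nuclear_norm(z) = 1.01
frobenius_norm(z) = 0.65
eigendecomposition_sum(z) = [[0.04, -0.05, 0.04], [-0.05, 0.06, -0.05], [0.04, -0.05, 0.04]] + [[0.22,0.06,-0.15], [0.06,0.01,-0.04], [-0.15,-0.04,0.1]] + [[0.04, 0.1, 0.10], [0.10, 0.26, 0.25], [0.10, 0.25, 0.23]]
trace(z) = 1.01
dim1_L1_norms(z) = [0.43, 0.61, 0.55]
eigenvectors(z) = [[0.52,  -0.81,  0.28],[-0.68,  -0.20,  0.7],[0.51,  0.55,  0.66]]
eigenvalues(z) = [0.14, 0.34, 0.53]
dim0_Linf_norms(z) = [0.3, 0.34, 0.37]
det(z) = 0.02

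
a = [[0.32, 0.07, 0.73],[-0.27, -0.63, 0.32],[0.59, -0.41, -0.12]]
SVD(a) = [[-0.74, 0.67, 0.03], [-0.55, -0.58, -0.61], [-0.39, -0.47, 0.80]] @ diag([0.8686067920160064, 0.7079696519131827, 0.6980696332269364]) @ [[-0.37, 0.52, -0.77], [0.14, 0.85, 0.51], [0.92, 0.08, -0.38]]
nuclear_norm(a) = 2.27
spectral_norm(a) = 0.87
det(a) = 0.43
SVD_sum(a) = [[0.24, -0.34, 0.50], [0.17, -0.25, 0.37], [0.12, -0.18, 0.26]] + [[0.06, 0.4, 0.24], [-0.06, -0.35, -0.21], [-0.04, -0.28, -0.17]] + [[0.02, 0.0, -0.01], [-0.39, -0.03, 0.16], [0.51, 0.05, -0.21]]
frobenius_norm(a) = 1.32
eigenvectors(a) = [[(0.83+0j), (0.06-0.41j), 0.06+0.41j], [-0.03+0.00j, 0.72+0.00j, (0.72-0j)], [0.55+0.00j, (0.08+0.55j), (0.08-0.55j)]]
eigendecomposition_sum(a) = [[0.53+0.00j, (-0.09+0j), (0.39-0j)], [(-0.02-0j), 0.00-0.00j, -0.02+0.00j], [0.35+0.00j, (-0.06+0j), (0.26-0j)]] + [[(-0.11+0.06j), (0.08+0.19j), (0.17-0.07j)], [-0.12-0.17j, -0.32+0.18j, (0.17+0.27j)], [(0.12-0.12j), -0.18-0.22j, -0.19+0.16j]] + [[(-0.11-0.06j), (0.08-0.19j), (0.17+0.07j)], [(-0.12+0.17j), -0.32-0.18j, 0.17-0.27j], [0.12+0.12j, (-0.18+0.22j), -0.19-0.16j]]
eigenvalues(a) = [(0.8+0j), (-0.61+0.4j), (-0.61-0.4j)]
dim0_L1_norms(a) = [1.18, 1.11, 1.17]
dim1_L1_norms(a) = [1.12, 1.22, 1.12]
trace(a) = -0.43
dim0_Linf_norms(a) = [0.59, 0.63, 0.73]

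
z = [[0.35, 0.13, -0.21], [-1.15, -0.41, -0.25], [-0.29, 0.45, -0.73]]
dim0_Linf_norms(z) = [1.15, 0.45, 0.73]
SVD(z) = [[-0.22, -0.32, -0.92], [0.93, 0.22, -0.30], [0.30, -0.92, 0.25]] @ diag([1.3249865989738778, 0.8816319367647588, 0.1524324132724268]) @ [[-0.93,-0.21,-0.31], [-0.12,-0.62,0.77], [-0.35,0.76,0.55]]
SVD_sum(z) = [[0.27,0.06,0.09],[-1.14,-0.25,-0.38],[-0.37,-0.08,-0.12]] + [[0.03,0.18,-0.22], [-0.02,-0.12,0.15], [0.10,0.5,-0.63]] + [[0.05,-0.11,-0.08], [0.02,-0.03,-0.03], [-0.01,0.03,0.02]]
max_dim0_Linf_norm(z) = 1.15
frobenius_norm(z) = 1.60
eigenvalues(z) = [(0.35+0j), (-0.57+0.42j), (-0.57-0.42j)]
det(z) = 0.18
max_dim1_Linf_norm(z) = 1.15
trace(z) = -0.79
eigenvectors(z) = [[(-0.56+0j), (0.03-0.13j), 0.03+0.13j],[(0.7+0j), 0.71+0.00j, (0.71-0j)],[(0.44+0j), (0.32-0.62j), (0.32+0.62j)]]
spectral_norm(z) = 1.32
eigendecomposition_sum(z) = [[(0.32+0j), (0.02+0j), -0.07-0.00j],[-0.40+0.00j, (-0.02-0j), (0.08+0j)],[(-0.25+0j), (-0.01-0j), 0.05+0.00j]] + [[0.01+0.07j,0.06+0.05j,-0.07+0.01j], [(-0.37+0.17j),(-0.2+0.37j),(-0.17-0.36j)], [-0.02+0.40j,0.23+0.33j,-0.39-0.02j]] + [[(0.01-0.07j),  (0.06-0.05j),  -0.07-0.01j], [-0.37-0.17j,  (-0.2-0.37j),  -0.17+0.36j], [-0.02-0.40j,  (0.23-0.33j),  -0.39+0.02j]]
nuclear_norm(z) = 2.36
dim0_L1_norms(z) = [1.79, 0.99, 1.19]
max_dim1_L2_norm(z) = 1.25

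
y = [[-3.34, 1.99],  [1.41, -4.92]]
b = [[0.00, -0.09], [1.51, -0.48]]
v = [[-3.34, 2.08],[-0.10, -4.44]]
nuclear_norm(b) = 1.67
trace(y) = -8.26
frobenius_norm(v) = 5.93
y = b + v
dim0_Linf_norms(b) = [1.51, 0.48]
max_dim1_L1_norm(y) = 6.33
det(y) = 13.63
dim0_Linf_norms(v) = [3.34, 4.44]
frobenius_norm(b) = 1.59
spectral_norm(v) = 5.17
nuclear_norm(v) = 8.08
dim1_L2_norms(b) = [0.09, 1.58]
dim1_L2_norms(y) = [3.89, 5.12]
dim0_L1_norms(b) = [1.51, 0.57]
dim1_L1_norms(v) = [5.42, 4.54]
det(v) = 15.04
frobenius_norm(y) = 6.43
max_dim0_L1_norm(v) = 6.52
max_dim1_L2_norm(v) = 4.44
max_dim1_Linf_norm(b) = 1.51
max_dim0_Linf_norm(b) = 1.51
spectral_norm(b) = 1.58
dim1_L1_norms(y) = [5.33, 6.33]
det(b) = 0.14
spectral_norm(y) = 6.01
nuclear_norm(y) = 8.28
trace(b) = -0.48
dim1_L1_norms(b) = [0.09, 1.99]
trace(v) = -7.78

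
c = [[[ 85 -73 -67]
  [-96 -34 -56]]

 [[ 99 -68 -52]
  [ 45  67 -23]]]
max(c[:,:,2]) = -23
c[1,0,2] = -52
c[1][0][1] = -68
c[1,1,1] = 67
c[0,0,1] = -73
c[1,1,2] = -23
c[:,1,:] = [[-96, -34, -56], [45, 67, -23]]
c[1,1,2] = -23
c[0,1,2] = -56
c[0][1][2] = -56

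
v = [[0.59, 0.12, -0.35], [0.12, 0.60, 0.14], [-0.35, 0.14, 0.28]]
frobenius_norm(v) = 1.05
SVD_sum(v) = [[0.59, 0.09, -0.36], [0.09, 0.01, -0.06], [-0.36, -0.06, 0.22]] + [[0.0, 0.03, 0.01], [0.03, 0.59, 0.2], [0.01, 0.20, 0.07]] + [[-0.0, 0.00, -0.0], [0.0, -0.00, 0.00], [-0.00, 0.0, -0.00]]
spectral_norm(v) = 0.82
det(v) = -0.00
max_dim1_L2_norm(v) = 0.7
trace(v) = 1.47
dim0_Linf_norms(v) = [0.59, 0.6, 0.35]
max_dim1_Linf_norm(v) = 0.6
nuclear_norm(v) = 1.48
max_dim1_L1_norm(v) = 1.06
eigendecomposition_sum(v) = [[-0.00,0.0,-0.00], [0.0,-0.0,0.00], [-0.00,0.0,-0.0]] + [[0.59, 0.09, -0.36], [0.09, 0.01, -0.06], [-0.36, -0.06, 0.22]] + [[0.00, 0.03, 0.01], [0.03, 0.59, 0.2], [0.01, 0.2, 0.07]]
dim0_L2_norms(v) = [0.7, 0.63, 0.47]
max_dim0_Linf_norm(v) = 0.6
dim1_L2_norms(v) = [0.7, 0.63, 0.47]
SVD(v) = [[-0.85, -0.04, 0.53], [-0.13, -0.95, -0.29], [0.51, -0.32, 0.8]] @ diag([0.8210855728444213, 0.6521564012342603, 0.003241974078681775]) @ [[-0.85, -0.13, 0.51],[-0.04, -0.95, -0.32],[-0.53, 0.29, -0.80]]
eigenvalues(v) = [-0.0, 0.82, 0.65]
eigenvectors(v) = [[-0.53, 0.85, 0.04], [0.29, 0.13, 0.95], [-0.80, -0.51, 0.32]]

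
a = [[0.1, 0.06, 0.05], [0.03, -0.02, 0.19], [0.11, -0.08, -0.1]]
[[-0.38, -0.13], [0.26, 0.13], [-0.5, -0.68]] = a @ [[-3.87, -3.31],[-1.33, 2.21],[1.83, 1.42]]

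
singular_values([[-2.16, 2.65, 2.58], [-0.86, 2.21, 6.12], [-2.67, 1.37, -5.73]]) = [8.91, 4.88, 0.03]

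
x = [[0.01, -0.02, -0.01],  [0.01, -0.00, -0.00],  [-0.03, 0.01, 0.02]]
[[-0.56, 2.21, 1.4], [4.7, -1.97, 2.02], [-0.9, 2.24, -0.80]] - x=[[-0.57, 2.23, 1.41],  [4.69, -1.97, 2.02],  [-0.87, 2.23, -0.82]]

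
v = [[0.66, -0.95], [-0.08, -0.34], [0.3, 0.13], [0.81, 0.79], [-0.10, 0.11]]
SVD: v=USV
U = [[-0.65, 0.72],[-0.27, -0.03],[0.13, 0.26],[0.69, 0.63],[0.07, -0.1]]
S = [1.3, 1.09]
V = [[0.14, 0.99], [0.99, -0.14]]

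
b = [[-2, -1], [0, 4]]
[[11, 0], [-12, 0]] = b @ [[-4, 0], [-3, 0]]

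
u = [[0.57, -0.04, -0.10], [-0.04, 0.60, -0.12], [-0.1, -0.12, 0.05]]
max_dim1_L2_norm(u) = 0.61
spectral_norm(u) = 0.63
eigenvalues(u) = [0.01, 0.58, 0.63]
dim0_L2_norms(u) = [0.58, 0.61, 0.16]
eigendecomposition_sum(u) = [[0.0, 0.00, 0.0], [0.00, 0.00, 0.00], [0.00, 0.0, 0.00]] + [[0.47, 0.18, -0.13], [0.18, 0.07, -0.05], [-0.13, -0.05, 0.04]] + [[0.10, -0.22, 0.03], [-0.22, 0.53, -0.07], [0.03, -0.07, 0.01]]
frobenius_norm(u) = 0.86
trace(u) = 1.22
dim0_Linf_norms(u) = [0.57, 0.6, 0.12]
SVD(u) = [[0.39, 0.90, 0.18],[-0.91, 0.35, 0.21],[0.12, -0.25, 0.96]] @ diag([0.6329357255023319, 0.5820370212517745, 0.005027253245893737]) @ [[0.39,-0.91,0.12], [0.9,0.35,-0.25], [0.18,0.21,0.96]]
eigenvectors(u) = [[0.18, 0.90, 0.39],[0.21, 0.35, -0.91],[0.96, -0.25, 0.12]]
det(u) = 0.00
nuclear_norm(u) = 1.22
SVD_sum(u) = [[0.10, -0.22, 0.03],[-0.22, 0.53, -0.07],[0.03, -0.07, 0.01]] + [[0.47, 0.18, -0.13], [0.18, 0.07, -0.05], [-0.13, -0.05, 0.04]] + [[0.0, 0.0, 0.0],[0.0, 0.00, 0.00],[0.00, 0.00, 0.00]]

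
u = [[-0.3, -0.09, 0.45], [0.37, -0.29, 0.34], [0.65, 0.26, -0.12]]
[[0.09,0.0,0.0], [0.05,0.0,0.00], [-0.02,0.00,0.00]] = u@[[-0.01, -0.00, -0.00], [0.03, -0.0, -0.0], [0.19, 0.00, 0.00]]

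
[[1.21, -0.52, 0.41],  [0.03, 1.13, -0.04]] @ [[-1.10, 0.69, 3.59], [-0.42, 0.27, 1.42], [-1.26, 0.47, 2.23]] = [[-1.63,0.89,4.52],  [-0.46,0.31,1.62]]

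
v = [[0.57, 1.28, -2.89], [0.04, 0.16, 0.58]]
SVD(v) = [[-0.99, 0.14], [0.14, 0.99]] @ diag([3.2437590308457183, 0.39626676596309607]) @ [[-0.17, -0.38, 0.91], [0.3, 0.86, 0.42]]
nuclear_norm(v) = 3.64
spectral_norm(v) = 3.24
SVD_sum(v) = [[0.55, 1.23, -2.91], [-0.08, -0.18, 0.42]] + [[0.02, 0.05, 0.02],[0.12, 0.34, 0.16]]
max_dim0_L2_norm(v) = 2.95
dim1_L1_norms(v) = [4.74, 0.78]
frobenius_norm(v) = 3.27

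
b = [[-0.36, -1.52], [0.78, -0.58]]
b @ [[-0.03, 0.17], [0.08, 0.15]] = [[-0.11, -0.29], [-0.07, 0.05]]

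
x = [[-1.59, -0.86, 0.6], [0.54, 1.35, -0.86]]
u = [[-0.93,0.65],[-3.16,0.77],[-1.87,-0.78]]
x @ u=[[3.07,-2.16], [-3.16,2.06]]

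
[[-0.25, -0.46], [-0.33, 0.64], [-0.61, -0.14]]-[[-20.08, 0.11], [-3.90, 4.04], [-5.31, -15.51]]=[[19.83, -0.57], [3.57, -3.40], [4.7, 15.37]]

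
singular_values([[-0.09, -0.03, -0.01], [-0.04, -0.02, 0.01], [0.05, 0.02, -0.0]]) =[0.12, 0.01, 0.0]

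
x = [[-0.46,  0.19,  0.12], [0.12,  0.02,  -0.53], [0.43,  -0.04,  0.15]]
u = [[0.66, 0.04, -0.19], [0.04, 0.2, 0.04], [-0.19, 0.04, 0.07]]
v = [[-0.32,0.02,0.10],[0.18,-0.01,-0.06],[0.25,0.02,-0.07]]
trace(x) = -0.29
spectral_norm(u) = 0.72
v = x @ u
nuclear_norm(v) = 0.50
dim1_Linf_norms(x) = [0.46, 0.53, 0.43]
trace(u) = 0.93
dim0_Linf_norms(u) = [0.66, 0.2, 0.19]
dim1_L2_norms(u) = [0.69, 0.21, 0.21]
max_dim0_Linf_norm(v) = 0.32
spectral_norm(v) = 0.46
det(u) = 0.00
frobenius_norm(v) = 0.47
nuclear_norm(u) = 0.93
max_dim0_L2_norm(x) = 0.64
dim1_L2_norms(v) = [0.34, 0.19, 0.26]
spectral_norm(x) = 0.68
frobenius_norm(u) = 0.75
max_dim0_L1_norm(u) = 0.89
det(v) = -0.00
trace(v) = -0.40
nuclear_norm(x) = 1.33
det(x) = -0.04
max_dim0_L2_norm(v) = 0.44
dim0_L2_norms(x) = [0.64, 0.2, 0.56]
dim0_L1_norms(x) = [1.01, 0.25, 0.8]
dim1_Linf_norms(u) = [0.66, 0.2, 0.19]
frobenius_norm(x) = 0.88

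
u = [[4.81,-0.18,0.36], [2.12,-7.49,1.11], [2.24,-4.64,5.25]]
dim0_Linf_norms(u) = [4.81, 7.49, 5.25]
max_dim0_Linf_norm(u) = 7.49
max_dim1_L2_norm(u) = 7.86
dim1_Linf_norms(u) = [4.81, 7.49, 5.25]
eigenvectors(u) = [[0.00, 0.41, -0.45], [0.94, 0.14, 0.00], [0.35, 0.9, 0.89]]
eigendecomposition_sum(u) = [[0.00, -0.03, 0.00],[1.19, -7.3, 0.62],[0.45, -2.75, 0.23]] + [[2.71,  -0.53,  1.38], [0.95,  -0.18,  0.48], [5.93,  -1.15,  3.01]] + [[2.09, 0.38, -1.02], [-0.01, -0.00, 0.01], [-4.13, -0.74, 2.01]]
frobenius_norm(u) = 11.80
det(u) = -160.31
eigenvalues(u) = [-7.06, 5.53, 4.1]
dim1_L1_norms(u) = [5.35, 10.72, 12.13]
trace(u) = 2.57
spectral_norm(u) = 10.36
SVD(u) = [[-0.21, 0.95, -0.23],[-0.72, -0.31, -0.62],[-0.66, 0.04, 0.75]] @ diag([10.35812804078435, 4.462766938921844, 3.468039033745589]) @ [[-0.39, 0.82, -0.42], [0.89, 0.44, 0.04], [-0.22, 0.36, 0.91]]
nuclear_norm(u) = 18.29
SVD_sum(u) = [[0.84, -1.77, 0.91],[2.88, -6.09, 3.13],[2.67, -5.65, 2.9]] + [[3.79,1.89,0.18],[-1.24,-0.62,-0.06],[0.15,0.07,0.01]] + [[0.18, -0.29, -0.73], [0.48, -0.78, -1.96], [-0.58, 0.93, 2.35]]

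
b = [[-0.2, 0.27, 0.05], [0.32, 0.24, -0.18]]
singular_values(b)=[0.44, 0.34]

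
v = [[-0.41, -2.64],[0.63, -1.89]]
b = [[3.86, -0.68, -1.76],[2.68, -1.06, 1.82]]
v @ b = [[-8.66, 3.08, -4.08], [-2.63, 1.58, -4.55]]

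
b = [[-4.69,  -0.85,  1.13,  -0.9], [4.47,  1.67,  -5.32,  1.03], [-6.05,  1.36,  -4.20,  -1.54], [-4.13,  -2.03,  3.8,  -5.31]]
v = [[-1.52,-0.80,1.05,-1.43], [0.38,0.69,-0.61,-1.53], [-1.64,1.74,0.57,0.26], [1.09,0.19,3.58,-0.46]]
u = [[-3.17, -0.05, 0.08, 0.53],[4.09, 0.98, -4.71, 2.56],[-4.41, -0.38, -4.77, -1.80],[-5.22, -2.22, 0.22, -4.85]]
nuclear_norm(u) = 20.12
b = u + v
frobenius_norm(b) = 14.11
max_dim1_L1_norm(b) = 15.27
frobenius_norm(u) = 12.57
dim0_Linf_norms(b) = [6.05, 2.03, 5.32, 5.31]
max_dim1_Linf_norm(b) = 6.05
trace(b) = -12.53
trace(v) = -0.72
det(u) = 79.13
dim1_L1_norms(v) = [4.8, 3.21, 4.21, 5.32]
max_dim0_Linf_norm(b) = 6.05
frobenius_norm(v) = 5.46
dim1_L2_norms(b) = [4.98, 7.22, 7.65, 7.99]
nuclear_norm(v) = 10.43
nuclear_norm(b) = 22.75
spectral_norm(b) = 11.42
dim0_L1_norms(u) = [16.89, 3.63, 9.78, 9.74]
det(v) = 38.61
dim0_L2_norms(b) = [9.78, 3.08, 7.85, 5.7]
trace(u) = -11.81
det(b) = 123.43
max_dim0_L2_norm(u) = 8.57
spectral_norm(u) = 10.26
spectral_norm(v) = 3.89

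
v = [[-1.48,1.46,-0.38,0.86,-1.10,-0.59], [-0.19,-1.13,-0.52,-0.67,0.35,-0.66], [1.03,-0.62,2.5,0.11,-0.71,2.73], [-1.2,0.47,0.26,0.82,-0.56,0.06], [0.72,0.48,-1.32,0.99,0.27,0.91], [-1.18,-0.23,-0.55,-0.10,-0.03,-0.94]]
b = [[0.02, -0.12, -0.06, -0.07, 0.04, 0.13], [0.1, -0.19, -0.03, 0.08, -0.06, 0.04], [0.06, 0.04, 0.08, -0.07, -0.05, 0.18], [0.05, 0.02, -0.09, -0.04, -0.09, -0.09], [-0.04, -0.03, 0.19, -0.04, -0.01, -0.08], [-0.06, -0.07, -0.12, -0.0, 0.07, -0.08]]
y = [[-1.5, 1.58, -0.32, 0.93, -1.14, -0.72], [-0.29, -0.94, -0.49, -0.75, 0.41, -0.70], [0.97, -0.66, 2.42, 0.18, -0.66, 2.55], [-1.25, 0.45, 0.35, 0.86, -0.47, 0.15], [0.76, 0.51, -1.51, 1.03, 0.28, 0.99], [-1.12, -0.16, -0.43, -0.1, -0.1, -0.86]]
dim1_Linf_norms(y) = [1.58, 0.94, 2.55, 1.25, 1.51, 1.12]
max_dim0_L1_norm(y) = 5.97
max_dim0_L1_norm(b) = 0.6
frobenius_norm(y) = 5.87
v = y + b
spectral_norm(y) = 4.26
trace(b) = -0.22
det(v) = -1.07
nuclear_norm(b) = 1.10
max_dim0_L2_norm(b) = 0.27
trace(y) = 0.26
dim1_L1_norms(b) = [0.44, 0.5, 0.48, 0.38, 0.39, 0.4]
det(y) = 0.00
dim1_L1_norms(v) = [5.87, 3.52, 7.7, 3.37, 4.69, 3.03]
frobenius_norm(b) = 0.51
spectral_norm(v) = 4.42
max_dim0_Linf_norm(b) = 0.19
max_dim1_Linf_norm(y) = 2.55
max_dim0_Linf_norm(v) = 2.73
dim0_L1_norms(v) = [5.8, 4.39, 5.53, 3.55, 3.02, 5.89]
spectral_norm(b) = 0.30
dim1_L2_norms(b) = [0.2, 0.24, 0.23, 0.17, 0.22, 0.18]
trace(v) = 0.04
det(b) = 0.00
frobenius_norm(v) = 5.90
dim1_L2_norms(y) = [2.74, 1.56, 3.77, 1.69, 2.29, 1.49]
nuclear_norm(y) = 11.11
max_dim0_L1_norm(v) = 5.89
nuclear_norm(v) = 11.14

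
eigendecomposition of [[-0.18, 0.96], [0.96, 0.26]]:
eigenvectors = [[-0.78, -0.62], [0.62, -0.78]]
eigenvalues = [-0.94, 1.02]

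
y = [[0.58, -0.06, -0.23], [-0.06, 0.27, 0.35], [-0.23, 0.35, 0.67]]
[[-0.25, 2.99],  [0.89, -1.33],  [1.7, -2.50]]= y @ [[0.74, 4.66], [-0.55, -3.44], [3.08, -0.34]]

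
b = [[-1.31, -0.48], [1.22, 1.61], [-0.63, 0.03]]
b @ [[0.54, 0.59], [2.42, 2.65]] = [[-1.87, -2.04], [4.56, 4.99], [-0.27, -0.29]]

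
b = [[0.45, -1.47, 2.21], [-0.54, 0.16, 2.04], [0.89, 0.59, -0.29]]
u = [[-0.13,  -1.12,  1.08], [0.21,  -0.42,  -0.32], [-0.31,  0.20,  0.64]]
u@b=[[1.51, 0.65, -2.89], [0.04, -0.56, -0.3], [0.32, 0.87, -0.46]]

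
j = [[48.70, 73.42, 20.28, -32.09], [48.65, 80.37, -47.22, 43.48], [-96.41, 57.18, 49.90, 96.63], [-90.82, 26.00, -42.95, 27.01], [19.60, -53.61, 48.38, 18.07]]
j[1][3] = 43.48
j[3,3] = 27.01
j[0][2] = 20.28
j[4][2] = 48.38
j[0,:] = [48.7, 73.42, 20.28, -32.09]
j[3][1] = 26.0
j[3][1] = 26.0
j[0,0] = 48.7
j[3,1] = 26.0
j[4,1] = -53.61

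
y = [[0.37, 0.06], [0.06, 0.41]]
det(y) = 0.148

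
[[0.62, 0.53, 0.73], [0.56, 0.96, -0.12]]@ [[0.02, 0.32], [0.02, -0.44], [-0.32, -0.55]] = [[-0.21, -0.44], [0.07, -0.18]]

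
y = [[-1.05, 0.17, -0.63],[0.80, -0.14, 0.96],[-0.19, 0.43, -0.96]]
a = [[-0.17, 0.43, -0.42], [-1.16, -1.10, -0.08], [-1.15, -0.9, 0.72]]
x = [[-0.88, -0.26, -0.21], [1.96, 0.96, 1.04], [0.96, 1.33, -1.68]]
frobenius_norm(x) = 3.50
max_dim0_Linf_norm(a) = 1.16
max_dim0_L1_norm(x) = 3.8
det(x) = 1.17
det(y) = 0.19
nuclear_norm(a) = 3.34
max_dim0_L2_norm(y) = 1.5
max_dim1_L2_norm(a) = 1.63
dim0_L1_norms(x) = [3.8, 2.55, 2.93]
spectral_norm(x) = 2.80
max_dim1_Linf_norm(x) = 1.96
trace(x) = -1.60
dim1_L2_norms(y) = [1.24, 1.26, 1.07]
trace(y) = -2.15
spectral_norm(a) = 2.22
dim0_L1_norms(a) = [2.48, 2.43, 1.22]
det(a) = 0.64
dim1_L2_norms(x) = [0.94, 2.42, 2.35]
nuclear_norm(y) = 2.76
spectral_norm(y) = 1.95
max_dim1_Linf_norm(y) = 1.05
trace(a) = -0.55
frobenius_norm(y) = 2.06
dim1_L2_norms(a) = [0.62, 1.6, 1.63]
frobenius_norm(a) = 2.37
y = a + x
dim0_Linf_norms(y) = [1.05, 0.43, 0.96]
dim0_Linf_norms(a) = [1.16, 1.1, 0.72]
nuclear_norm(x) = 5.09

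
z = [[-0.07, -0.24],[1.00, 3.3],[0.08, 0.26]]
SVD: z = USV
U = [[-0.07,  -0.91], [0.99,  -0.03], [0.08,  -0.41]]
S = [3.47, 0.0]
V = [[0.29, 0.96], [-0.96, 0.29]]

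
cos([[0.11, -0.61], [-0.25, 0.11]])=[[0.92,  0.07], [0.03,  0.92]]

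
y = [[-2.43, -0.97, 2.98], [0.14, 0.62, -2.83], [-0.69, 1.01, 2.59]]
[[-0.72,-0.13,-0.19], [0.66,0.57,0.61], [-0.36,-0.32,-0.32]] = y @ [[-0.01, -0.21, -0.21], [0.15, 0.05, 0.08], [-0.2, -0.20, -0.21]]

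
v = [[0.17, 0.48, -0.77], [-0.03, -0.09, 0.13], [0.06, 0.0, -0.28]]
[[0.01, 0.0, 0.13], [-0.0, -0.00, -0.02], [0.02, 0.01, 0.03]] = v @[[0.08, -0.12, 0.01], [-0.09, -0.06, 0.10], [-0.05, -0.07, -0.1]]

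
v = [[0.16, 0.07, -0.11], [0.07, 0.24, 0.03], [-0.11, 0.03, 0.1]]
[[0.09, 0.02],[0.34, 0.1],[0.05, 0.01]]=v@[[0.74, 0.21], [1.09, 0.31], [0.99, 0.28]]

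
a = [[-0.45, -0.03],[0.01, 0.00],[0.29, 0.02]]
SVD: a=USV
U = [[-0.84, 0.33], [0.02, -0.77], [0.54, 0.55]]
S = [0.54, 0.0]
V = [[1.00, 0.07], [-0.07, 1.0]]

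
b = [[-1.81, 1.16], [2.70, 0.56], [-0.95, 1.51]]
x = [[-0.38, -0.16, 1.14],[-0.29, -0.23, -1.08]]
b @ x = [[0.35, 0.02, -3.32],[-1.19, -0.56, 2.47],[-0.08, -0.20, -2.71]]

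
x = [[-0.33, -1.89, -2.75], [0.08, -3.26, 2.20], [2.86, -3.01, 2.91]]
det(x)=-35.484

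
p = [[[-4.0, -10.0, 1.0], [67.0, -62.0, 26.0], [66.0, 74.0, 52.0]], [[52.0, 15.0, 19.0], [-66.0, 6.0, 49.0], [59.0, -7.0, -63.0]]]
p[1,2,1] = -7.0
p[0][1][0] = 67.0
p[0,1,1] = -62.0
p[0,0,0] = -4.0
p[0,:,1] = [-10.0, -62.0, 74.0]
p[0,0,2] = 1.0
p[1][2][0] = 59.0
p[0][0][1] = -10.0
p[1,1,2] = 49.0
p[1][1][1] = 6.0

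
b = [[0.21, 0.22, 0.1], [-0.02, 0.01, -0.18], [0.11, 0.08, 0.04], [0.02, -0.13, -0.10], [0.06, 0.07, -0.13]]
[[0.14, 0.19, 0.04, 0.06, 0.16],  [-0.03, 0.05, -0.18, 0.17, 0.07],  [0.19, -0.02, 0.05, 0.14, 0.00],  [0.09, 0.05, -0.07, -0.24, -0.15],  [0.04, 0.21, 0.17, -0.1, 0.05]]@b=[[0.04, 0.04, -0.05], [-0.02, -0.04, -0.05], [0.05, 0.03, 0.01], [-0.00, 0.04, 0.04], [0.02, 0.04, -0.02]]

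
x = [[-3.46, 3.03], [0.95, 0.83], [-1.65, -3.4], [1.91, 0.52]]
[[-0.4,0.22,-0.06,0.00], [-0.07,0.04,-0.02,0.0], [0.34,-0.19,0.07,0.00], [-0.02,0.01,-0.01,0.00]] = x@[[0.02,-0.01,0.0,-0.0], [-0.11,0.06,-0.02,0.0]]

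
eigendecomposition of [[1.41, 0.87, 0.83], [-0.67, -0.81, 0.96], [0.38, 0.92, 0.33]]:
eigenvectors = [[-0.14, 0.96, -0.88], [0.87, -0.23, 0.44], [-0.48, 0.15, 0.15]]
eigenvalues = [-1.23, 1.33, 0.83]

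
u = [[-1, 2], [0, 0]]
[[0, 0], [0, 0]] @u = [[0, 0], [0, 0]]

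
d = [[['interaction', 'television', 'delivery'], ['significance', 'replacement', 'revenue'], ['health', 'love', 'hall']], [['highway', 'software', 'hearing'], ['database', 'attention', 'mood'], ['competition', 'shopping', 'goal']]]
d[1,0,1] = 'software'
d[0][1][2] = 'revenue'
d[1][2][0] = 'competition'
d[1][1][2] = 'mood'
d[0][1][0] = 'significance'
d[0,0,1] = 'television'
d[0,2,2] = 'hall'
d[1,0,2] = 'hearing'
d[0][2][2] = 'hall'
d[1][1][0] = 'database'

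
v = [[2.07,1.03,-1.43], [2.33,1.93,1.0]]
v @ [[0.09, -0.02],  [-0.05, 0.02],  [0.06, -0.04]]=[[0.05, 0.04], [0.17, -0.05]]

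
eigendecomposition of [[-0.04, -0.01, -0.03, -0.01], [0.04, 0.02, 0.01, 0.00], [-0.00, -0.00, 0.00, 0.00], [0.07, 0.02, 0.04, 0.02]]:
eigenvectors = [[-0.49+0.00j, (-0.25-0.06j), -0.25+0.06j, (-0.45+0j)],  [0.56+0.00j, 0.45+0.51j, 0.45-0.51j, 0.79+0.00j],  [0.00+0.00j, 0j, -0j, 0.23+0.00j],  [0.66+0.00j, 0.68+0.00j, (0.68-0j), (0.34+0j)]]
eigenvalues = [(-0.02+0j), (0.01+0.01j), (0.01-0.01j), 0j]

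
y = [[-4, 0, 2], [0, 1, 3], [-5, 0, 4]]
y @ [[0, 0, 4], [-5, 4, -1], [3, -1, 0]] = [[6, -2, -16], [4, 1, -1], [12, -4, -20]]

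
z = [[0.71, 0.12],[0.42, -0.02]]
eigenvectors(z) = [[0.88, -0.15], [0.47, 0.99]]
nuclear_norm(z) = 0.91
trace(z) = 0.69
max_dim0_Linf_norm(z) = 0.71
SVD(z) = [[-0.87, -0.5],[-0.50, 0.87]] @ diag([0.830207997905609, 0.07781182566654186]) @ [[-0.99, -0.11],[0.11, -0.99]]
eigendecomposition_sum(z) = [[0.72,  0.11], [0.38,  0.06]] + [[-0.01, 0.01], [0.04, -0.08]]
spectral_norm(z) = 0.83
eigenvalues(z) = [0.77, -0.08]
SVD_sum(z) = [[0.71, 0.08], [0.41, 0.05]] + [[-0.0, 0.04], [0.01, -0.07]]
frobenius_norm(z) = 0.83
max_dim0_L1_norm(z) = 1.13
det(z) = -0.06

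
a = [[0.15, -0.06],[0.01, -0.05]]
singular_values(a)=[0.16, 0.04]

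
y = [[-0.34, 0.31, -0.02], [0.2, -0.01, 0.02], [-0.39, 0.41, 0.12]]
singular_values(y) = [0.75, 0.15, 0.07]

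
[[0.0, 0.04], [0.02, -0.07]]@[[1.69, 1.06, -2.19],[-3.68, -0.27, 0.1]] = [[-0.15, -0.01, 0.0], [0.29, 0.04, -0.05]]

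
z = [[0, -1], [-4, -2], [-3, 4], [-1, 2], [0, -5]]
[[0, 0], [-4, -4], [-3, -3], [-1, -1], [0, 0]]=z@[[1, 1], [0, 0]]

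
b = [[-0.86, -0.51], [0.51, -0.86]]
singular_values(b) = [1.0, 1.0]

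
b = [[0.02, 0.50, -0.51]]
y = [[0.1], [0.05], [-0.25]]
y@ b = [[0.00, 0.05, -0.05], [0.00, 0.02, -0.03], [-0.00, -0.12, 0.13]]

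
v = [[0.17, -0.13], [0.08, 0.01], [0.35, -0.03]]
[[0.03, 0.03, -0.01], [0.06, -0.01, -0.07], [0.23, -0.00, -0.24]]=v @ [[0.71, -0.04, -0.77],[0.67, -0.31, -0.92]]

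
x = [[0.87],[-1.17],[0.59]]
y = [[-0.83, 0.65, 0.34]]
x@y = [[-0.72,0.57,0.30], [0.97,-0.76,-0.40], [-0.49,0.38,0.2]]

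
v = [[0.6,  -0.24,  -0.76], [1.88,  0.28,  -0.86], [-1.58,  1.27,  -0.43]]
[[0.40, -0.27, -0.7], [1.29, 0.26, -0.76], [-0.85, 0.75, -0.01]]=v @ [[0.64,0.11,-0.06], [0.11,0.79,0.19], [-0.06,0.19,0.81]]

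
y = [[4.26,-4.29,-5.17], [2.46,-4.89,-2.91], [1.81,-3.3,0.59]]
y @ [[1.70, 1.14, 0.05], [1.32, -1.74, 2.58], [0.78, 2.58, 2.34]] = [[-2.45, -1.02, -22.95], [-4.54, 3.81, -19.3], [-0.82, 9.33, -7.04]]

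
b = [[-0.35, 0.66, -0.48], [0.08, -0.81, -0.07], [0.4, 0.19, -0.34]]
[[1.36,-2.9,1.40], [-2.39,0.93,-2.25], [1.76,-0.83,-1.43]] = b @ [[2.61, 1.34, -2.74], [3.23, -1.3, 2.31], [-0.3, 3.28, 2.26]]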